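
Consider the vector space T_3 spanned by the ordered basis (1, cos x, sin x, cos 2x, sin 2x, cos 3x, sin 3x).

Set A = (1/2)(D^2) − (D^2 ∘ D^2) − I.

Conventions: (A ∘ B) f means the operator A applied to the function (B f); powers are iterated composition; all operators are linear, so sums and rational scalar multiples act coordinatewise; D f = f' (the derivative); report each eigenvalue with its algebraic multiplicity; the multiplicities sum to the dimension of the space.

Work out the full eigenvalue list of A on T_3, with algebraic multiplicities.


image of 1: -1
image of cos x: -(5/2)cos x
image of sin x: -(5/2)sin x
image of cos 2x: -19cos 2x
image of sin 2x: -19sin 2x
image of cos 3x: -(173/2)cos 3x
image of sin 3x: -(173/2)sin 3x
the matrix is diagonal; its diagonal is (-1, -5/2, -5/2, -19, -19, -173/2, -173/2)
for a triangular matrix the eigenvalues are the diagonal entries, with algebraic multiplicity their repetition count

λ = -173/2 (multiplicity 2), λ = -19 (multiplicity 2), λ = -5/2 (multiplicity 2), λ = -1 (multiplicity 1)


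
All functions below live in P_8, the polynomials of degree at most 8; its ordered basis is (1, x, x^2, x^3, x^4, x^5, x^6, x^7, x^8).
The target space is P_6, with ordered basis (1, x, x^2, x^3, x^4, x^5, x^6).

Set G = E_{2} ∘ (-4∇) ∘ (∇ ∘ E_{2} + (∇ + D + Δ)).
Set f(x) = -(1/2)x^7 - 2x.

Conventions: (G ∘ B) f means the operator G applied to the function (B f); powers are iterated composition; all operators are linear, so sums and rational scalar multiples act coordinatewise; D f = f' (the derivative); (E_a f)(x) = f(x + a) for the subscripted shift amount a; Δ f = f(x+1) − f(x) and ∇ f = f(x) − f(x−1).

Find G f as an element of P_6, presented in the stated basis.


E_{2} f = -(1/2)x^7 - 7x^6 - 42x^5 - 140x^4 - 280x^3 - 336x^2 - 226x - 68
∇ E_{2} f = -(7/2)x^6 - (63/2)x^5 - (245/2)x^4 - (525/2)x^3 - (651/2)x^2 - (441/2)x - 131/2
∇ f = -(7/2)x^6 + (21/2)x^5 - (35/2)x^4 + (35/2)x^3 - (21/2)x^2 + (7/2)x - 5/2
D f = -(7/2)x^6 - 2
Δ f = -(7/2)x^6 - (21/2)x^5 - (35/2)x^4 - (35/2)x^3 - (21/2)x^2 - (7/2)x - 5/2
(∇ + D + Δ) f = -(21/2)x^6 - 35x^4 - 21x^2 - 7
(∇ ∘ E_{2} + (∇ + D + Δ)) f = -14x^6 - (63/2)x^5 - (315/2)x^4 - (525/2)x^3 - (693/2)x^2 - (441/2)x - 145/2
∇ (∇ ∘ E_{2} + (∇ + D + Δ)) f = -84x^5 + (105/2)x^4 - 595x^3 + (105/2)x^2 - 462x + 7/2
(-4∇) (∇ ∘ E_{2} + (∇ + D + Δ)) f = 336x^5 - 210x^4 + 2380x^3 - 210x^2 + 1848x - 14
E_{2} (-4∇) (∇ ∘ E_{2} + (∇ + D + Δ)) f = 336x^5 + 3150x^4 + 14140x^3 + 35910x^2 + 49728x + 29274

the image equals g(x) = 336x^5 + 3150x^4 + 14140x^3 + 35910x^2 + 49728x + 29274


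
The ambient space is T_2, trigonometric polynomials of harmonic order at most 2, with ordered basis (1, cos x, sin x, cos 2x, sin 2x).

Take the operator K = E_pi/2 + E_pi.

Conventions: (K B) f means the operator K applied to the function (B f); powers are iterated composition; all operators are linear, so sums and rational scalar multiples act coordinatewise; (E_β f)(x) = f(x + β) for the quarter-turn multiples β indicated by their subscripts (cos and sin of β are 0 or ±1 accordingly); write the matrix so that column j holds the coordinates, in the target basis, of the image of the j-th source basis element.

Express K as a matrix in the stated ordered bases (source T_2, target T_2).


the matrix is [[2, 0, 0, 0, 0]; [0, -1, 1, 0, 0]; [0, -1, -1, 0, 0]; [0, 0, 0, 0, 0]; [0, 0, 0, 0, 0]] (rows listed top to bottom)

image of 1: 2
image of cos x: -cos x - sin x
image of sin x: cos x - sin x
image of cos 2x: 0
image of sin 2x: 0
each image's coordinates form column j of the matrix


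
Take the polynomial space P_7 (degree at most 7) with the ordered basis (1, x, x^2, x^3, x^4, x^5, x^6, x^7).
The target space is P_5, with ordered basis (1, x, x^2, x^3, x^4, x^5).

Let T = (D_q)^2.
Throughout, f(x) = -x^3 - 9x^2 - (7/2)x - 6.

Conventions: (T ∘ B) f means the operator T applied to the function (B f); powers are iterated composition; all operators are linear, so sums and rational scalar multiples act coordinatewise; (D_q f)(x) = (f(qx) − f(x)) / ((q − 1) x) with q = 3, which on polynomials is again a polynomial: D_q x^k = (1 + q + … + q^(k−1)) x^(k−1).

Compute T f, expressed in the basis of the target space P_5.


D_q f = -13x^2 - 36x - 7/2
D_q D_q f = -52x - 36

the result is g(x) = -52x - 36


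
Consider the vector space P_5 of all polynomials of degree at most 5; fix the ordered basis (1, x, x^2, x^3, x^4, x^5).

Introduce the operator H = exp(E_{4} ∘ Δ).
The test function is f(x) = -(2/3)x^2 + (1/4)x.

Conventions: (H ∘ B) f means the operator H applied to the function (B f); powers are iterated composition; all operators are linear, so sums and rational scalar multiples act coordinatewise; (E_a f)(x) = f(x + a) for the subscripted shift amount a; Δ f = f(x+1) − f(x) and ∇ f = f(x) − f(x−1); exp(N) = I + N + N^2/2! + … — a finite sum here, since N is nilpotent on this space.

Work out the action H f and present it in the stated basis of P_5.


g(x) = -(2/3)x^2 - (13/12)x - 77/12

order-1 term: -(4/3)x - 23/4
order-2 term: -2/3
the series for exp(E_{4} ∘ Δ) f terminates at order 2
exp(E_{4} ∘ Δ) f = -(2/3)x^2 - (13/12)x - 77/12


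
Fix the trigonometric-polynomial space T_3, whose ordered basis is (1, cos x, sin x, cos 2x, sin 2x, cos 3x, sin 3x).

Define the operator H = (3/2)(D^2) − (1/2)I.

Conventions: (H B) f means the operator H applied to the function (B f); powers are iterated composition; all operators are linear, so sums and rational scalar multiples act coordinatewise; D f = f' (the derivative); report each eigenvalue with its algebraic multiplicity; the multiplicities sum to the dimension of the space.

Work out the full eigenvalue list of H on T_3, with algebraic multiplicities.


λ = -14 (multiplicity 2), λ = -13/2 (multiplicity 2), λ = -2 (multiplicity 2), λ = -1/2 (multiplicity 1)

image of 1: -1/2
image of cos x: -2cos x
image of sin x: -2sin x
image of cos 2x: -(13/2)cos 2x
image of sin 2x: -(13/2)sin 2x
image of cos 3x: -14cos 3x
image of sin 3x: -14sin 3x
the matrix is diagonal; its diagonal is (-1/2, -2, -2, -13/2, -13/2, -14, -14)
for a triangular matrix the eigenvalues are the diagonal entries, with algebraic multiplicity their repetition count


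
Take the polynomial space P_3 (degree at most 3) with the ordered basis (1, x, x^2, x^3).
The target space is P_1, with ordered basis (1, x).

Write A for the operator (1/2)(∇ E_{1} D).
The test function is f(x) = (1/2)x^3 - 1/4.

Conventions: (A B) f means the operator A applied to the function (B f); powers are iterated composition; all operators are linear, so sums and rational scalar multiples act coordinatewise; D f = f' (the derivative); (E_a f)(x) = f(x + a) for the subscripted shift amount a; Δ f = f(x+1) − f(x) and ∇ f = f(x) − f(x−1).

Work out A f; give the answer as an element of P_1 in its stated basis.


D f = (3/2)x^2
E_{1} D f = (3/2)x^2 + 3x + 3/2
∇ E_{1} D f = 3x + 3/2
((1/2)(∇ E_{1} D)) f = (3/2)x + 3/4

the image equals g(x) = (3/2)x + 3/4


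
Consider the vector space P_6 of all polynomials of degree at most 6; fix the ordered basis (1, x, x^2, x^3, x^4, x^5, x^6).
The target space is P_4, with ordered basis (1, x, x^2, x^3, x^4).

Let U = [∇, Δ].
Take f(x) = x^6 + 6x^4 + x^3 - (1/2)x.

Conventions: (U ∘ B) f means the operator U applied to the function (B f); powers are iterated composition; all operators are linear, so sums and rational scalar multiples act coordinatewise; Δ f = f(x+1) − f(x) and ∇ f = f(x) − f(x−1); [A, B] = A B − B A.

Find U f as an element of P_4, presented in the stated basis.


the result is g(x) = 0

Δ f = 6x^5 + 15x^4 + 44x^3 + 54x^2 + 33x + 15/2
∇ Δ f = 30x^4 + 102x^2 + 6x + 14
∇ f = 6x^5 - 15x^4 + 44x^3 - 48x^2 + 27x - 13/2
Δ ∇ f = 30x^4 + 102x^2 + 6x + 14
[∇, Δ] f = 0


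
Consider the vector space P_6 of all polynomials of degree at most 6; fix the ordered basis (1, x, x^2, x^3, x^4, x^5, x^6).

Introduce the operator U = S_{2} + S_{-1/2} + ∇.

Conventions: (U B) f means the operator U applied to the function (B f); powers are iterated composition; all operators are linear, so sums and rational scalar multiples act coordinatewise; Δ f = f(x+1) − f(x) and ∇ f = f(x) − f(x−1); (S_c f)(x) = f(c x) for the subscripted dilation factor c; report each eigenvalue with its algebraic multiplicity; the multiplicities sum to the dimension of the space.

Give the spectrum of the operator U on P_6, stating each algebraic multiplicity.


λ = 3/2 (multiplicity 1), λ = 2 (multiplicity 1), λ = 17/4 (multiplicity 1), λ = 63/8 (multiplicity 1), λ = 257/16 (multiplicity 1), λ = 1023/32 (multiplicity 1), λ = 4097/64 (multiplicity 1)

image of 1: 2
image of x: (3/2)x + 1
image of x^2: (17/4)x^2 + 2x - 1
image of x^3: (63/8)x^3 + 3x^2 - 3x + 1
image of x^4: (257/16)x^4 + 4x^3 - 6x^2 + 4x - 1
image of x^5: (1023/32)x^5 + 5x^4 - 10x^3 + 10x^2 - 5x + 1
image of x^6: (4097/64)x^6 + 6x^5 - 15x^4 + 20x^3 - 15x^2 + 6x - 1
the matrix is upper triangular; its diagonal is (2, 3/2, 17/4, 63/8, 257/16, 1023/32, 4097/64)
for a triangular matrix the eigenvalues are the diagonal entries, with algebraic multiplicity their repetition count


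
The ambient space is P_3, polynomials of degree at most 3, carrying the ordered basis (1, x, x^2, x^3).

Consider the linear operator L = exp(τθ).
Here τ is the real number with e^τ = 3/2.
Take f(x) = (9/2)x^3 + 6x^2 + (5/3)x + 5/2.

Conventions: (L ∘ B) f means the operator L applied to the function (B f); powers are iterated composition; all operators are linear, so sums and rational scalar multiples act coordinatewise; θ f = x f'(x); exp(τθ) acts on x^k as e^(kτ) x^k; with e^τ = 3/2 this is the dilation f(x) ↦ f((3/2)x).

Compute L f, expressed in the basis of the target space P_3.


the result is g(x) = (243/16)x^3 + (27/2)x^2 + (5/2)x + 5/2

exp(τθ) x^k = e^(kτ) x^k; with e^τ = 3/2 this sends x^k to (3/2)^k x^k
x ↦ 3/2 x
x^2 ↦ 9/4 x^2
x^3 ↦ 27/8 x^3
applying this coordinatewise to f: exp(τθ) f = (243/16)x^3 + (27/2)x^2 + (5/2)x + 5/2


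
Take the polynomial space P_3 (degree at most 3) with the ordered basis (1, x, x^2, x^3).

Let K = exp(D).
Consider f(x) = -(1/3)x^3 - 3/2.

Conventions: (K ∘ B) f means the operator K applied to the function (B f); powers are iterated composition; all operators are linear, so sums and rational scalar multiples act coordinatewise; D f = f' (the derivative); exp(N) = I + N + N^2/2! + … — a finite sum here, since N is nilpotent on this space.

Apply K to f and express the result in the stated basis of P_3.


g(x) = -(1/3)x^3 - x^2 - x - 11/6

order-1 term: -x^2
order-2 term: -x
order-3 term: -1/3
the series for exp(D) f terminates at order 3
exp(D) f = -(1/3)x^3 - x^2 - x - 11/6


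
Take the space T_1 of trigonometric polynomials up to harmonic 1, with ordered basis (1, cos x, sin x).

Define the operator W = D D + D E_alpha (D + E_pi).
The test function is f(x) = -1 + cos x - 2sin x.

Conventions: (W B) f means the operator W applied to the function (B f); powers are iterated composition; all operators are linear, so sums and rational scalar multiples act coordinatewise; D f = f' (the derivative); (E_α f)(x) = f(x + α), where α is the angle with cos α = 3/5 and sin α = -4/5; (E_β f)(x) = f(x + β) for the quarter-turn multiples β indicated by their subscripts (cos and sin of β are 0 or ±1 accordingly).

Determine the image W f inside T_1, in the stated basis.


D f = -2cos x - sin x
D D f = -cos x + 2sin x
D f = -2cos x - sin x
E_pi f = -1 - cos x + 2sin x
(D + E_pi) f = -1 - 3cos x + sin x
E_alpha (D + E_pi) f = -1 - (13/5)cos x - (9/5)sin x
D E_alpha (D + E_pi) f = -(9/5)cos x + (13/5)sin x
(D D + D E_alpha (D + E_pi)) f = -(14/5)cos x + (23/5)sin x

the result is g(x) = -(14/5)cos x + (23/5)sin x


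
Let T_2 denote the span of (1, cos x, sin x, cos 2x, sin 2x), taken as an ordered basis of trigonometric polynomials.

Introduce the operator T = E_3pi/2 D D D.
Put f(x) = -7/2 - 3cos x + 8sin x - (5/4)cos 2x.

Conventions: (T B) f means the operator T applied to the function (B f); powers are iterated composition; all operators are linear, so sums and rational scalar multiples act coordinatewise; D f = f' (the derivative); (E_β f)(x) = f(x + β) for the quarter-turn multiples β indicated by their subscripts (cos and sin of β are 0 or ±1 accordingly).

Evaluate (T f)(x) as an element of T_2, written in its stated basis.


g(x) = 3cos x - 8sin x + 10sin 2x

D f = 8cos x + 3sin x + (5/2)sin 2x
D D f = 3cos x - 8sin x + 5cos 2x
D (D D) f = -8cos x - 3sin x - 10sin 2x
E_3pi/2 D (D D) f = 3cos x - 8sin x + 10sin 2x


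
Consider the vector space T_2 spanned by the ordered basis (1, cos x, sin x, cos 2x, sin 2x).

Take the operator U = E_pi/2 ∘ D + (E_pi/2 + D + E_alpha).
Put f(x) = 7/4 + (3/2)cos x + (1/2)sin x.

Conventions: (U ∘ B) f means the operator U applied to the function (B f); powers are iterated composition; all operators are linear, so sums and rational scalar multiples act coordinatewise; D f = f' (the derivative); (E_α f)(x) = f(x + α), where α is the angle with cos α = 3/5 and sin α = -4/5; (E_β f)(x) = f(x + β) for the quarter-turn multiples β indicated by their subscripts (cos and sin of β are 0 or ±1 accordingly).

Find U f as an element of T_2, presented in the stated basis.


D f = (1/2)cos x - (3/2)sin x
E_pi/2 D f = -(3/2)cos x - (1/2)sin x
E_pi/2 f = 7/4 + (1/2)cos x - (3/2)sin x
D f = (1/2)cos x - (3/2)sin x
E_alpha f = 7/4 + (1/2)cos x + (3/2)sin x
(E_pi/2 + D + E_alpha) f = 7/2 + (3/2)cos x - (3/2)sin x
(E_pi/2 ∘ D + (E_pi/2 + D + E_alpha)) f = 7/2 - 2sin x

the image equals g(x) = 7/2 - 2sin x


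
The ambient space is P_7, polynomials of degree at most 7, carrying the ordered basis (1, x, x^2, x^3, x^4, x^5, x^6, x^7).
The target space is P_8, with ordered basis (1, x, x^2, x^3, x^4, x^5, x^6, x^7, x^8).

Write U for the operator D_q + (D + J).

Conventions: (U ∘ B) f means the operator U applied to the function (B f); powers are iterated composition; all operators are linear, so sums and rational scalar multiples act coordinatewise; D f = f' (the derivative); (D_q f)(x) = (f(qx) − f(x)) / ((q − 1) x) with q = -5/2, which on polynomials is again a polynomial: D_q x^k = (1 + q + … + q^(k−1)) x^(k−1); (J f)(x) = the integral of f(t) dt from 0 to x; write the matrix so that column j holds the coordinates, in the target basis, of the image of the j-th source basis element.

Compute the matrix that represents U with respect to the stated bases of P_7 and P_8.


the matrix is [[0, 2, 0, 0, 0, 0, 0, 0]; [1, 0, 1/2, 0, 0, 0, 0, 0]; [0, 1/2, 0, 31/4, 0, 0, 0, 0]; [0, 0, 1/3, 0, -55/8, 0, 0, 0]; [0, 0, 0, 1/4, 0, 531/16, 0, 0]; [0, 0, 0, 0, 1/5, 0, -2031/32, 0]; [0, 0, 0, 0, 0, 1/6, 0, 11627/64]; [0, 0, 0, 0, 0, 0, 1/7, 0]; [0, 0, 0, 0, 0, 0, 0, 1/8]] (rows listed top to bottom)

image of 1: x
image of x: (1/2)x^2 + 2
image of x^2: (1/3)x^3 + (1/2)x
image of x^3: (1/4)x^4 + (31/4)x^2
image of x^4: (1/5)x^5 - (55/8)x^3
image of x^5: (1/6)x^6 + (531/16)x^4
image of x^6: (1/7)x^7 - (2031/32)x^5
image of x^7: (1/8)x^8 + (11627/64)x^6
each image's coordinates form column j of the matrix


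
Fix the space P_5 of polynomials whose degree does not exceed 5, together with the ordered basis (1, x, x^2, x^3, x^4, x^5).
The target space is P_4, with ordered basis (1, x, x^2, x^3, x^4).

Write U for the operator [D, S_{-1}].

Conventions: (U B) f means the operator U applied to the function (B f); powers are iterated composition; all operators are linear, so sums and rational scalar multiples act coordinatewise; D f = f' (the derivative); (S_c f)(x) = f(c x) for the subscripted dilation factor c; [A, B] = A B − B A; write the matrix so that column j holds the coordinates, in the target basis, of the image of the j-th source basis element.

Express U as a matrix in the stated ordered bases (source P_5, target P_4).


the matrix is [[0, -2, 0, 0, 0, 0]; [0, 0, 4, 0, 0, 0]; [0, 0, 0, -6, 0, 0]; [0, 0, 0, 0, 8, 0]; [0, 0, 0, 0, 0, -10]] (rows listed top to bottom)

image of 1: 0
image of x: -2
image of x^2: 4x
image of x^3: -6x^2
image of x^4: 8x^3
image of x^5: -10x^4
each image's coordinates form column j of the matrix


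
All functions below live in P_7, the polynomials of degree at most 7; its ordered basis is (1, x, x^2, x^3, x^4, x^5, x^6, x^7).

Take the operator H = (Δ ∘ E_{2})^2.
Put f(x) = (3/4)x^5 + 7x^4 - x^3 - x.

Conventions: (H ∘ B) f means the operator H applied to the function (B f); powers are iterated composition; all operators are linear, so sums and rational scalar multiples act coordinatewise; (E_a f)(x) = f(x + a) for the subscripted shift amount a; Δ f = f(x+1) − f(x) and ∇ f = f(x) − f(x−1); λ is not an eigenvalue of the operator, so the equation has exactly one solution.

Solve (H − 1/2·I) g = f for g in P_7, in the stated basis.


write g with unknown coordinates in the stated basis and equate coefficients in (H − 1/2·I) g = f
solving from the highest basis element down gives g = -(3/2)x^5 - 14x^4 - 58x^3 - 1236x^2 - 8584x - 24530
check: H g = -30x^3 - 618x^2 - 4293x - 12265
so H g − 1/2·g = (3/4)x^5 + 7x^4 - x^3 - x = f ✓

the result is g(x) = -(3/2)x^5 - 14x^4 - 58x^3 - 1236x^2 - 8584x - 24530


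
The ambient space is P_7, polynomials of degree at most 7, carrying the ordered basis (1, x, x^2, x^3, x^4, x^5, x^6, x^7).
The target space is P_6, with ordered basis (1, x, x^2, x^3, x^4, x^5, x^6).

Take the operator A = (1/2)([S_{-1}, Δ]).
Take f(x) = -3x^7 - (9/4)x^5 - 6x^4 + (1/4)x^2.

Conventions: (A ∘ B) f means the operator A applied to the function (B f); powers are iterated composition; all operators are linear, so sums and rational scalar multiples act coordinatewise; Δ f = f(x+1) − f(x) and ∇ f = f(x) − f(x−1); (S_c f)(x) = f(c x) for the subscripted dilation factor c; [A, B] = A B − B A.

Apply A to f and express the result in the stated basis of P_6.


Δ f = -21x^6 - 63x^5 - (465/4)x^4 - (303/2)x^3 - (243/2)x^2 - (223/4)x - 11
S_{-1} Δ f = -21x^6 + 63x^5 - (465/4)x^4 + (303/2)x^3 - (243/2)x^2 + (223/4)x - 11
S_{-1} f = 3x^7 + (9/4)x^5 - 6x^4 + (1/4)x^2
Δ S_{-1} f = 21x^6 + 63x^5 + (465/4)x^4 + (207/2)x^3 + (99/2)x^2 + (35/4)x - 1/2
[S_{-1}, Δ] f = -42x^6 - (465/2)x^4 + 48x^3 - 171x^2 + 47x - 21/2
((1/2)([S_{-1}, Δ])) f = -21x^6 - (465/4)x^4 + 24x^3 - (171/2)x^2 + (47/2)x - 21/4

g(x) = -21x^6 - (465/4)x^4 + 24x^3 - (171/2)x^2 + (47/2)x - 21/4


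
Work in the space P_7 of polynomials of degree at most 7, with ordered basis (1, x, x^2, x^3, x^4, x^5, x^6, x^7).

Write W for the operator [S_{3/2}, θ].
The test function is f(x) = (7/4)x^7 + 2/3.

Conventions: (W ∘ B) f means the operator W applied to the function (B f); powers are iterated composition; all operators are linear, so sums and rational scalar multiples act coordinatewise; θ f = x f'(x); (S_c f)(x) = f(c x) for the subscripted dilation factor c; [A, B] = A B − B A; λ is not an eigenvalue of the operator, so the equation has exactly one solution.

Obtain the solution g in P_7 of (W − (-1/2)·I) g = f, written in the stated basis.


write g with unknown coordinates in the stated basis and equate coefficients in (W − (-1/2)·I) g = f
solving from the highest basis element down gives g = (7/2)x^7 + 4/3
check: W g = 0
so W g − (-1/2)·g = (7/4)x^7 + 2/3 = f ✓

the image equals g(x) = (7/2)x^7 + 4/3


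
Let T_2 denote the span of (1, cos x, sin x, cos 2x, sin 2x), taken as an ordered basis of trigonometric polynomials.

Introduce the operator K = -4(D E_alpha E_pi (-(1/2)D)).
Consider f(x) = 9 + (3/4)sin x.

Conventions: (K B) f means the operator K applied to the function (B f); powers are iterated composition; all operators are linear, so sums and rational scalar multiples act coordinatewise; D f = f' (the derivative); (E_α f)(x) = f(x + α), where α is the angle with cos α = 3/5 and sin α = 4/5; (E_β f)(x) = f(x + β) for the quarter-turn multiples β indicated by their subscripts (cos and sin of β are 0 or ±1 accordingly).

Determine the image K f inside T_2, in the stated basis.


D f = (3/4)cos x
(-(1/2)D) f = -(3/8)cos x
E_pi (-(1/2)D) f = (3/8)cos x
E_alpha E_pi (-(1/2)D) f = (9/40)cos x - (3/10)sin x
D E_alpha E_pi (-(1/2)D) f = -(3/10)cos x - (9/40)sin x
(-4(D E_alpha E_pi (-(1/2)D))) f = (6/5)cos x + (9/10)sin x

the result is g(x) = (6/5)cos x + (9/10)sin x


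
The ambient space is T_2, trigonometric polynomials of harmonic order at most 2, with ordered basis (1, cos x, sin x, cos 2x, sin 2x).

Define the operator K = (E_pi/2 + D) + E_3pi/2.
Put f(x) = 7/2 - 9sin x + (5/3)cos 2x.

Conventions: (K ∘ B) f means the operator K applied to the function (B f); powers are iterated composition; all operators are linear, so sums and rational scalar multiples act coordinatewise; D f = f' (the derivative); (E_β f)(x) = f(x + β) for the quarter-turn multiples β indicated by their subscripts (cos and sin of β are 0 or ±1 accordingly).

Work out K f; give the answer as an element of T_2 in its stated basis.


the result is g(x) = 7 - 9cos x - (10/3)cos 2x - (10/3)sin 2x

E_pi/2 f = 7/2 - 9cos x - (5/3)cos 2x
D f = -9cos x - (10/3)sin 2x
(E_pi/2 + D) f = 7/2 - 18cos x - (5/3)cos 2x - (10/3)sin 2x
E_3pi/2 f = 7/2 + 9cos x - (5/3)cos 2x
((E_pi/2 + D) + E_3pi/2) f = 7 - 9cos x - (10/3)cos 2x - (10/3)sin 2x


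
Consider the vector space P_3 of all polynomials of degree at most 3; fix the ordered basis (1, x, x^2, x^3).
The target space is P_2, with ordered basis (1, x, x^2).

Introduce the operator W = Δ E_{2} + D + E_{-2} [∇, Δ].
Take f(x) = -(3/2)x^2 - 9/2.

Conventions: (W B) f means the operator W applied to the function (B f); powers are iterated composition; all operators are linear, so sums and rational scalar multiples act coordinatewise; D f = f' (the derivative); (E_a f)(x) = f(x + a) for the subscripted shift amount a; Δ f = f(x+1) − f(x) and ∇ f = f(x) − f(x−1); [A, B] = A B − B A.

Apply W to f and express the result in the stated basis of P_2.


the image equals g(x) = -6x - 15/2

E_{2} f = -(3/2)x^2 - 6x - 21/2
Δ E_{2} f = -3x - 15/2
D f = -3x
Δ f = -3x - 3/2
∇ Δ f = -3
∇ f = -3x + 3/2
Δ ∇ f = -3
[∇, Δ] f = 0
E_{-2} [∇, Δ] f = 0
(Δ E_{2} + D + E_{-2} [∇, Δ]) f = -6x - 15/2


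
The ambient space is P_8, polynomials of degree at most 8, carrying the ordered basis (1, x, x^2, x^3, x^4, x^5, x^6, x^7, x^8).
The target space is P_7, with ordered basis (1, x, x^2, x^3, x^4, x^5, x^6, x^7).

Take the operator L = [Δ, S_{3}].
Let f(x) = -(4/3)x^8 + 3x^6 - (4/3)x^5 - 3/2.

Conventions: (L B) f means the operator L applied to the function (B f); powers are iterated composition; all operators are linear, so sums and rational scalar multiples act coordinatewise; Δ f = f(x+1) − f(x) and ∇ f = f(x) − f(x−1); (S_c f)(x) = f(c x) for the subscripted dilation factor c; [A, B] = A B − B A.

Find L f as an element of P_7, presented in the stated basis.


the image equals g(x) = -46656x^7 - 217728x^6 - 462996x^5 - 576720x^4 - 448632x^3 - 215328x^2 - 58484x - 20656/3

S_{3} f = -8748x^8 + 2187x^6 - 324x^5 - 3/2
Δ S_{3} f = -69984x^7 - 244944x^6 - 476766x^5 - 581175x^4 - 449388x^3 - 215379x^2 - 58482x - 6885
Δ f = -(32/3)x^7 - (112/3)x^6 - (170/3)x^5 - 55x^4 - 28x^3 - (17/3)x^2 + (2/3)x + 1/3
S_{3} Δ f = -23328x^7 - 27216x^6 - 13770x^5 - 4455x^4 - 756x^3 - 51x^2 + 2x + 1/3
[Δ, S_{3}] f = -46656x^7 - 217728x^6 - 462996x^5 - 576720x^4 - 448632x^3 - 215328x^2 - 58484x - 20656/3


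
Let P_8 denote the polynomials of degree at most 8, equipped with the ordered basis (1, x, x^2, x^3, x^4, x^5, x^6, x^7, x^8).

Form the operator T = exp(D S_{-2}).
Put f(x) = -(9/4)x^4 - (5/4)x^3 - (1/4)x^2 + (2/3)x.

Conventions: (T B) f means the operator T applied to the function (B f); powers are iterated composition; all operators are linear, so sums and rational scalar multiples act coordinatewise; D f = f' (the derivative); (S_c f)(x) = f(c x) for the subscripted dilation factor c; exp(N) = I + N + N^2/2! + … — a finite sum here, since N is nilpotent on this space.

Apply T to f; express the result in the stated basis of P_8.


order-1 term: -144x^3 + 30x^2 - 2x - 4/3
order-2 term: 1728x^2 + 120x + 2
order-3 term: 4608x - 80
order-4 term: -2304
the series for exp(D S_{-2}) f terminates at order 4
exp(D S_{-2}) f = -(9/4)x^4 - (581/4)x^3 + (7031/4)x^2 + (14180/3)x - 7150/3

the result is g(x) = -(9/4)x^4 - (581/4)x^3 + (7031/4)x^2 + (14180/3)x - 7150/3


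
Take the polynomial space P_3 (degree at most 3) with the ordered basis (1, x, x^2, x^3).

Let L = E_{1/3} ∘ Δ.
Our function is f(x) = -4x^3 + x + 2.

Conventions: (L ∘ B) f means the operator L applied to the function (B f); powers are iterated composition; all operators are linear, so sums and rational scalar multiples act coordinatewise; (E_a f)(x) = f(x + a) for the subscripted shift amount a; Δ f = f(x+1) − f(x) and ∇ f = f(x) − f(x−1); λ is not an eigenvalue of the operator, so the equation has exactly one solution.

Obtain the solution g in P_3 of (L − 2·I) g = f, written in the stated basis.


write g with unknown coordinates in the stated basis and equate coefficients in (L − 2·I) g = f
solving from the highest basis element down gives g = 2x^3 + 3x^2 + (15/2)x + 91/12
check: L g = 6x^2 + 16x + 103/6
so L g − 2·g = -4x^3 + x + 2 = f ✓

the image equals g(x) = 2x^3 + 3x^2 + (15/2)x + 91/12


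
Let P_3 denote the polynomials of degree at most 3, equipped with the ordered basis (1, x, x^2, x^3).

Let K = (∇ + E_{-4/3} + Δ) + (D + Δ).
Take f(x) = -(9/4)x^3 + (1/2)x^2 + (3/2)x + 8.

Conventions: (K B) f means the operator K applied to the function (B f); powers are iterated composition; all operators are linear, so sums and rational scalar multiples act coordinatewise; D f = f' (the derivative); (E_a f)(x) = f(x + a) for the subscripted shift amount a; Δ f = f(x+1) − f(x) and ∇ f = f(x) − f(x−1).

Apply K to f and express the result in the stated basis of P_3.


∇ f = -(27/4)x^2 + (31/4)x - 5/4
E_{-4/3} f = -(9/4)x^3 + (19/2)x^2 - (71/6)x + 110/9
Δ f = -(27/4)x^2 - (23/4)x - 1/4
(∇ + E_{-4/3} + Δ) f = -(9/4)x^3 - 4x^2 - (59/6)x + 193/18
D f = -(27/4)x^2 + x + 3/2
Δ f = -(27/4)x^2 - (23/4)x - 1/4
(D + Δ) f = -(27/2)x^2 - (19/4)x + 5/4
((∇ + E_{-4/3} + Δ) + (D + Δ)) f = -(9/4)x^3 - (35/2)x^2 - (175/12)x + 431/36

g(x) = -(9/4)x^3 - (35/2)x^2 - (175/12)x + 431/36


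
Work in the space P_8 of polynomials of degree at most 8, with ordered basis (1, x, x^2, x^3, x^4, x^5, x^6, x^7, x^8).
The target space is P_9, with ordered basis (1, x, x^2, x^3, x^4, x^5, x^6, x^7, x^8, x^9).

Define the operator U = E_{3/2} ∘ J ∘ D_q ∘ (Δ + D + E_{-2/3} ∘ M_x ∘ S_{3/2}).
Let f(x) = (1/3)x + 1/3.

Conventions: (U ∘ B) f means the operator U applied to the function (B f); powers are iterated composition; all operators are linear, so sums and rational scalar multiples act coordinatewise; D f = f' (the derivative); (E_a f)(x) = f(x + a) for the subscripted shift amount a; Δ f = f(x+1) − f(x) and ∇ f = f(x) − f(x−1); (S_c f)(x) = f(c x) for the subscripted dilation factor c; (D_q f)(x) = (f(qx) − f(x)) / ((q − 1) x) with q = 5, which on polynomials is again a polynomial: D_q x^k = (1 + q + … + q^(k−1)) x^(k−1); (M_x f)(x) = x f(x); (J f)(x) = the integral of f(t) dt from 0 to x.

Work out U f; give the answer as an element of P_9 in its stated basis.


the image equals g(x) = (3/2)x^2 + (25/6)x + 23/8

Δ f = 1/3
D f = 1/3
S_{3/2} f = (1/2)x + 1/3
M_x S_{3/2} f = (1/2)x^2 + (1/3)x
E_{-2/3} M_x S_{3/2} f = (1/2)x^2 - (1/3)x
(Δ + D + E_{-2/3} ∘ M_x ∘ S_{3/2}) f = (1/2)x^2 - (1/3)x + 2/3
D_q (Δ + D + E_{-2/3} ∘ M_x ∘ S_{3/2}) f = 3x - 1/3
J D_q (Δ + D + E_{-2/3} ∘ M_x ∘ S_{3/2}) f = (3/2)x^2 - (1/3)x
E_{3/2} (J ∘ D_q) (Δ + D + E_{-2/3} ∘ M_x ∘ S_{3/2}) f = (3/2)x^2 + (25/6)x + 23/8


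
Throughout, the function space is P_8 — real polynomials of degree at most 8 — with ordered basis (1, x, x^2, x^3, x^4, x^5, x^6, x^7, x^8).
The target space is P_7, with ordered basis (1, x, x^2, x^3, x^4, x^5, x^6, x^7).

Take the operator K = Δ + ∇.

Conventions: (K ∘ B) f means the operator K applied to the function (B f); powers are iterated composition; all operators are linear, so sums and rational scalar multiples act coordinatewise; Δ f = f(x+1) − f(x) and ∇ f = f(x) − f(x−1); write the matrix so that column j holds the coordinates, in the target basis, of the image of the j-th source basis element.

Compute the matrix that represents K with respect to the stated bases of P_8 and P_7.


image of 1: 0
image of x: 2
image of x^2: 4x
image of x^3: 6x^2 + 2
image of x^4: 8x^3 + 8x
image of x^5: 10x^4 + 20x^2 + 2
image of x^6: 12x^5 + 40x^3 + 12x
image of x^7: 14x^6 + 70x^4 + 42x^2 + 2
image of x^8: 16x^7 + 112x^5 + 112x^3 + 16x
each image's coordinates form column j of the matrix

the matrix is [[0, 2, 0, 2, 0, 2, 0, 2, 0]; [0, 0, 4, 0, 8, 0, 12, 0, 16]; [0, 0, 0, 6, 0, 20, 0, 42, 0]; [0, 0, 0, 0, 8, 0, 40, 0, 112]; [0, 0, 0, 0, 0, 10, 0, 70, 0]; [0, 0, 0, 0, 0, 0, 12, 0, 112]; [0, 0, 0, 0, 0, 0, 0, 14, 0]; [0, 0, 0, 0, 0, 0, 0, 0, 16]] (rows listed top to bottom)


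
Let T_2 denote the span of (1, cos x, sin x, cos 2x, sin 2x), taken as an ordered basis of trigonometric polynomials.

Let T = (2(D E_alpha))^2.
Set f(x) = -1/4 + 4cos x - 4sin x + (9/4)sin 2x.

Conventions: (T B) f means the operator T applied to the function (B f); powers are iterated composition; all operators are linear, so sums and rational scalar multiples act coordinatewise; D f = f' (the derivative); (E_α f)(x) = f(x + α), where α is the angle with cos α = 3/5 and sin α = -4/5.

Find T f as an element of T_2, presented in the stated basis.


g(x) = -(272/25)cos x - (496/25)sin x - (12096/625)cos 2x + (18972/625)sin 2x

E_alpha f = -1/4 + (28/5)cos x + (4/5)sin x - (54/25)cos 2x - (63/100)sin 2x
D E_alpha f = (4/5)cos x - (28/5)sin x - (63/50)cos 2x + (108/25)sin 2x
(2(D E_alpha)) f = (8/5)cos x - (56/5)sin x - (63/25)cos 2x + (216/25)sin 2x
E_alpha (2(D E_alpha)) f = (248/25)cos x - (136/25)sin x - (4743/625)cos 2x - (3024/625)sin 2x
D E_alpha (2(D E_alpha)) f = -(136/25)cos x - (248/25)sin x - (6048/625)cos 2x + (9486/625)sin 2x
(2(D E_alpha)) (2(D E_alpha)) f = -(272/25)cos x - (496/25)sin x - (12096/625)cos 2x + (18972/625)sin 2x


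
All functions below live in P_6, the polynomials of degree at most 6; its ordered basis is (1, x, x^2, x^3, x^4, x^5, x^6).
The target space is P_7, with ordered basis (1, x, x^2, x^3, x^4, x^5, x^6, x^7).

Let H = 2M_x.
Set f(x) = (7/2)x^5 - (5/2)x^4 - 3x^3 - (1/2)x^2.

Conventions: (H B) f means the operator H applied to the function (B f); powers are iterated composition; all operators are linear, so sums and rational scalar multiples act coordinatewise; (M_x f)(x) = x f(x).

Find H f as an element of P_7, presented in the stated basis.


M_x f = (7/2)x^6 - (5/2)x^5 - 3x^4 - (1/2)x^3
(2M_x) f = 7x^6 - 5x^5 - 6x^4 - x^3

the image equals g(x) = 7x^6 - 5x^5 - 6x^4 - x^3


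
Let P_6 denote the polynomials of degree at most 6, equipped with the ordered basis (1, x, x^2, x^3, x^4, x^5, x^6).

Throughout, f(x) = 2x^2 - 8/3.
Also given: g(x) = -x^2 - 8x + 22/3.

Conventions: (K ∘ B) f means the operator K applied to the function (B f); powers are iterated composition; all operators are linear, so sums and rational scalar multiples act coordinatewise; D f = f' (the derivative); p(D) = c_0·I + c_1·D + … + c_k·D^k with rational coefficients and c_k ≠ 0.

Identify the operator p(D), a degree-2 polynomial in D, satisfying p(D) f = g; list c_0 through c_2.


D^0 f = 2x^2 - 8/3
D^1 f = 4x
D^2 f = 4
matching coefficients of g against c_0 f + c_1 Df + … from the top degree down determines the c_i
solution: c_0 = -1/2, c_1 = -2, c_2 = 3/2

c_0 = -1/2, c_1 = -2, c_2 = 3/2


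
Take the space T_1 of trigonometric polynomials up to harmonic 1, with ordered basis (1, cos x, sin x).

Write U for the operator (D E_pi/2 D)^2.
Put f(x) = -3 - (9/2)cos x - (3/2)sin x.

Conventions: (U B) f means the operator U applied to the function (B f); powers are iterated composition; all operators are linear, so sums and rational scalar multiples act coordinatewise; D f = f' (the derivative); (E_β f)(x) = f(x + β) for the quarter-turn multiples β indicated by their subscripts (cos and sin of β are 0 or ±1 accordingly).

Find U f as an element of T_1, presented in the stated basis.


D f = -(3/2)cos x + (9/2)sin x
E_pi/2 D f = (9/2)cos x + (3/2)sin x
D E_pi/2 D f = (3/2)cos x - (9/2)sin x
D (D E_pi/2 D) f = -(9/2)cos x - (3/2)sin x
E_pi/2 D (D E_pi/2 D) f = -(3/2)cos x + (9/2)sin x
D E_pi/2 D (D E_pi/2 D) f = (9/2)cos x + (3/2)sin x

the image equals g(x) = (9/2)cos x + (3/2)sin x


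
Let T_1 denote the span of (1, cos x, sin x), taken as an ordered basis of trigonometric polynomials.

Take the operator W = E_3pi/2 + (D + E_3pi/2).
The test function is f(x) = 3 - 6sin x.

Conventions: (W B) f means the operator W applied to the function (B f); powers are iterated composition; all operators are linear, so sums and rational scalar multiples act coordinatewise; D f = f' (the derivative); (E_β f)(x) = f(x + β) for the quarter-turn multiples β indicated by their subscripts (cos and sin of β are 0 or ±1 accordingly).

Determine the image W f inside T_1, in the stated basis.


E_3pi/2 f = 3 + 6cos x
D f = -6cos x
E_3pi/2 f = 3 + 6cos x
(D + E_3pi/2) f = 3
(E_3pi/2 + (D + E_3pi/2)) f = 6 + 6cos x

the image equals g(x) = 6 + 6cos x


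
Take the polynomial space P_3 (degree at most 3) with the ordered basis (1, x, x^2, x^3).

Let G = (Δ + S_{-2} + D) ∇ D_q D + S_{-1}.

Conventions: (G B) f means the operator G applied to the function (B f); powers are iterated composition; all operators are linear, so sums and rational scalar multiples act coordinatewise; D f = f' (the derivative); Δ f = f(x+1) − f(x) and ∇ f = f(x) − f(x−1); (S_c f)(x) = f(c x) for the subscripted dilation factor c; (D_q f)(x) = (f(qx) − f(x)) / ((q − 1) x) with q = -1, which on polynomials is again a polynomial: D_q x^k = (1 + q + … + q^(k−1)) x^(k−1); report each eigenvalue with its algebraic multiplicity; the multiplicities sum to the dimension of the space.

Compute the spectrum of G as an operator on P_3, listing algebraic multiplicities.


image of 1: 1
image of x: -x
image of x^2: x^2
image of x^3: -x^3
the matrix is upper triangular; its diagonal is (1, -1, 1, -1)
for a triangular matrix the eigenvalues are the diagonal entries, with algebraic multiplicity their repetition count

λ = -1 (multiplicity 2), λ = 1 (multiplicity 2)


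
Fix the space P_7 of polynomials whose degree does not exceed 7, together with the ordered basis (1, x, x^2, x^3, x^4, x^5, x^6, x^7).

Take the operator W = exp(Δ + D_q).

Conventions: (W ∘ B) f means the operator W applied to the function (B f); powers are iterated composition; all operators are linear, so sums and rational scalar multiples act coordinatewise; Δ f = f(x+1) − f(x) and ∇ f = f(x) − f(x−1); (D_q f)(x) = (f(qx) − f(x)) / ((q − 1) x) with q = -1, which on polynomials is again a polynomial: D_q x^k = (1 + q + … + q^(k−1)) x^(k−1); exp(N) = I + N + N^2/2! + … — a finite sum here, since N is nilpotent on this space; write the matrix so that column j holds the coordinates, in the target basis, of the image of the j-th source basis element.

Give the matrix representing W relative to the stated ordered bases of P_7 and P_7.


the matrix is [[1, 2, 3, 26/3, 70/3, 431/5, 4696/15, 29495/21]; [0, 1, 2, 7, 64/3, 262/3, 5134/15, 4934/3]; [0, 0, 1, 4, 14, 64, 270, 6907/5]; [0, 0, 0, 1, 4, 22, 104, 582]; [0, 0, 0, 0, 1, 6, 33, 206]; [0, 0, 0, 0, 0, 1, 6, 45]; [0, 0, 0, 0, 0, 0, 1, 8]; [0, 0, 0, 0, 0, 0, 0, 1]] (rows listed top to bottom)

image of 1: 1
image of x: x + 2
image of x^2: x^2 + 2x + 3
image of x^3: x^3 + 4x^2 + 7x + 26/3
image of x^4: x^4 + 4x^3 + 14x^2 + (64/3)x + 70/3
image of x^5: x^5 + 6x^4 + 22x^3 + 64x^2 + (262/3)x + 431/5
image of x^6: x^6 + 6x^5 + 33x^4 + 104x^3 + 270x^2 + (5134/15)x + 4696/15
image of x^7: x^7 + 8x^6 + 45x^5 + 206x^4 + 582x^3 + (6907/5)x^2 + (4934/3)x + 29495/21
each image's coordinates form column j of the matrix


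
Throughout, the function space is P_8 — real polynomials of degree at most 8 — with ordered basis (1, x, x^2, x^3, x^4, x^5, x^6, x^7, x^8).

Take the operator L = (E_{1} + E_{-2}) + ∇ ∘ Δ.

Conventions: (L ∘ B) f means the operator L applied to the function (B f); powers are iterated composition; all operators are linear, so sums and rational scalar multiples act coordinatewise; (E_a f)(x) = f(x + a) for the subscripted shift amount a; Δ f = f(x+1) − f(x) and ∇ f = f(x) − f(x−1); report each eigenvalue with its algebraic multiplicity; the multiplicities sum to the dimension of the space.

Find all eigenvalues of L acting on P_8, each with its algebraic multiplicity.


λ = 2 (multiplicity 9)

image of 1: 2
image of x: 2x - 1
image of x^2: 2x^2 - 2x + 7
image of x^3: 2x^3 - 3x^2 + 21x - 7
image of x^4: 2x^4 - 4x^3 + 42x^2 - 28x + 19
image of x^5: 2x^5 - 5x^4 + 70x^3 - 70x^2 + 95x - 31
image of x^6: 2x^6 - 6x^5 + 105x^4 - 140x^3 + 285x^2 - 186x + 67
image of x^7: 2x^7 - 7x^6 + 147x^5 - 245x^4 + 665x^3 - 651x^2 + 469x - 127
image of x^8: 2x^8 - 8x^7 + 196x^6 - 392x^5 + 1330x^4 - 1736x^3 + 1876x^2 - 1016x + 259
the matrix is upper triangular; its diagonal is (2, 2, 2, 2, 2, 2, 2, 2, 2)
for a triangular matrix the eigenvalues are the diagonal entries, with algebraic multiplicity their repetition count


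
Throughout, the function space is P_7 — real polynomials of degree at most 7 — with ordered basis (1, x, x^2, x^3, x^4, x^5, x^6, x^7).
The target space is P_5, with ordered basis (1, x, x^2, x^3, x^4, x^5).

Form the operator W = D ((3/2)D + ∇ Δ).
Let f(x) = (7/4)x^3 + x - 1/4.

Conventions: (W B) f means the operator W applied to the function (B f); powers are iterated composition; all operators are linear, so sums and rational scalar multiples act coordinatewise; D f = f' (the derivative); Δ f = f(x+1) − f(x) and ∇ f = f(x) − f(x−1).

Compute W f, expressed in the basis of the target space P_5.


the image equals g(x) = (63/4)x + 21/2

D f = (21/4)x^2 + 1
((3/2)D) f = (63/8)x^2 + 3/2
Δ f = (21/4)x^2 + (21/4)x + 11/4
∇ Δ f = (21/2)x
((3/2)D + ∇ Δ) f = (63/8)x^2 + (21/2)x + 3/2
D ((3/2)D + ∇ Δ) f = (63/4)x + 21/2


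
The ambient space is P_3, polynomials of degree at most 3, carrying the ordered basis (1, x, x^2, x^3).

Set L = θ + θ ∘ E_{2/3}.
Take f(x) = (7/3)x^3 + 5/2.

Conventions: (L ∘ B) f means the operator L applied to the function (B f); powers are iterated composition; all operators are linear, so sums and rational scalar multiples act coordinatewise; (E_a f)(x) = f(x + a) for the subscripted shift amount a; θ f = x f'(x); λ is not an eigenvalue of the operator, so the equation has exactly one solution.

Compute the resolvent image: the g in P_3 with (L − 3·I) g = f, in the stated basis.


the result is g(x) = (7/9)x^3 - (28/9)x^2 - (28/9)x - 5/6

write g with unknown coordinates in the stated basis and equate coefficients in (L − 3·I) g = f
solving from the highest basis element down gives g = (7/9)x^3 - (28/9)x^2 - (28/9)x - 5/6
check: L g = (14/3)x^3 - (28/3)x^2 - (28/3)x
so L g − 3·g = (7/3)x^3 + 5/2 = f ✓


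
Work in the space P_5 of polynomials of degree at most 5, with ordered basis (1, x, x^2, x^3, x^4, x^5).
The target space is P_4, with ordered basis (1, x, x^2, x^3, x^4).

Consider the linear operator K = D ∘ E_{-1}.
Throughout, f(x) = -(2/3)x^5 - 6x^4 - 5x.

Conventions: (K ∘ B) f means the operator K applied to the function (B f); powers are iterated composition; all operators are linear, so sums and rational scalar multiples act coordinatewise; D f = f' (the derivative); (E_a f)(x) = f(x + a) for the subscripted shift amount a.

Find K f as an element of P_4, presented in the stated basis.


E_{-1} f = -(2/3)x^5 - (8/3)x^4 + (52/3)x^3 - (88/3)x^2 + (47/3)x - 1/3
D E_{-1} f = -(10/3)x^4 - (32/3)x^3 + 52x^2 - (176/3)x + 47/3

the image equals g(x) = -(10/3)x^4 - (32/3)x^3 + 52x^2 - (176/3)x + 47/3
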